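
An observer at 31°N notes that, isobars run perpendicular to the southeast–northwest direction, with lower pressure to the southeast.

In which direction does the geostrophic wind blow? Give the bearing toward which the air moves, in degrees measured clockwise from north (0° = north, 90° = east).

225°

The pressure-gradient force points toward the southeast (bearing 135°).
Geostrophic balance: in the Northern Hemisphere the Coriolis force deflects motion to the right, so the geostrophic wind blows 90° to the right of the pressure-gradient force (low pressure on the left).
Rotating 135° by 90° clockwise gives 225° — the wind blows toward the southwest.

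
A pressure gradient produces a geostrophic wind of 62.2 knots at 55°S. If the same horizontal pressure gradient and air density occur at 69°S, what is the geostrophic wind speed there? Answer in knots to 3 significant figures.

With the same pressure gradient and density, V_g ∝ 1/f ∝ 1/sin φ.
V₂ = V₁ · sin φ₁ / sin φ₂ = 62.2 × sin 55° / sin 69°
V₂ = 62.2 × 0.8192/0.9336 = 54.6 knots

54.6 knots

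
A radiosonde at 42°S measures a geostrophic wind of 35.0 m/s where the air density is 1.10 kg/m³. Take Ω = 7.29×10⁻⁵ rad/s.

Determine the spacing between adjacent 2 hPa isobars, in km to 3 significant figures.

53.2 km

Coriolis parameter at 42°S:
f = 2Ω sin φ = 2 × 7.29×10⁻⁵ × sin 42° = 9.76×10⁻⁵ s⁻¹
Geostrophic balance rearranged: |∂P/∂n| = f ρ V_g
|∂P/∂n| = 9.76×10⁻⁵ × 1.10 × 35.0 = 3.76×10⁻³ Pa/m
Isobar spacing: Δn = ΔP/|∂P/∂n| = 200 Pa / 3.76×10⁻³ Pa/m = 53248 m ≈ 53.2 km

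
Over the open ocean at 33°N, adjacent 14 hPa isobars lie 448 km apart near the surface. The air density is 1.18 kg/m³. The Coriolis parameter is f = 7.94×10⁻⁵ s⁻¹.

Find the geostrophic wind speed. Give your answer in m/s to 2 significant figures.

33 m/s

Pressure gradient: |∂P/∂n| = 1400 Pa / 448000 m = 3.12×10⁻³ Pa/m
Geostrophic balance (pressure-gradient force = Coriolis force):
V_g = (1/(fρ)) |∂P/∂n| = 3.12×10⁻³ / (7.94×10⁻⁵ × 1.18) = 33.4 m/s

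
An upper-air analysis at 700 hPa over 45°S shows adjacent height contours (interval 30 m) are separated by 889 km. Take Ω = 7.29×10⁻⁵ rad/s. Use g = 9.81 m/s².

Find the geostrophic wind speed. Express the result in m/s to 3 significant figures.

Coriolis parameter at 45°S:
f = 2Ω sin φ = 2 × 7.29×10⁻⁵ × sin 45° = 1.03×10⁻⁴ s⁻¹
Height gradient: |∂Z/∂n| = 30 m / 889000 m = 3.37×10⁻⁵
On a pressure surface, geostrophic balance gives V_g = (g/f)|∂Z/∂n|:
V_g = 9.81 × 3.37×10⁻⁵ / 1.03×10⁻⁴ = 3.21 m/s

3.21 m/s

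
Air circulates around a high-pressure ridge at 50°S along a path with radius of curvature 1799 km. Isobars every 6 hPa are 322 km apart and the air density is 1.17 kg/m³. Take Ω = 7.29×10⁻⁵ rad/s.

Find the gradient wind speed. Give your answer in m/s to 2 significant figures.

Coriolis parameter at 50°S:
f = 2Ω sin φ = 2 × 7.29×10⁻⁵ × sin 50° = 1.12×10⁻⁴ s⁻¹
Pressure gradient: |∂P/∂n| = 600 Pa / 322000 m = 1.86×10⁻³ Pa/m
Geostrophic speed: V_g = |∂P/∂n|/(fρ) = 1.86×10⁻³/(1.12×10⁻⁴ × 1.17) = 14.3 m/s
Around a high, pressure-gradient force acts outward with centrifugal, so Coriolis balances both:
fV = (1/ρ)|∂P/∂n| + V²/R  →  V² − fR·V + fR·V_g = 0
With fR = 1.12×10⁻⁴ × 1799×10³ m = 201 m/s:
V = [fR − √((fR)² − 4 fR V_g)]/2 = [201 − √(201² − 4×201×14.3)]/2 = 15.4 m/s
Supergeostrophic (V > V_g = 14.3 m/s), as expected around a high.

15 m/s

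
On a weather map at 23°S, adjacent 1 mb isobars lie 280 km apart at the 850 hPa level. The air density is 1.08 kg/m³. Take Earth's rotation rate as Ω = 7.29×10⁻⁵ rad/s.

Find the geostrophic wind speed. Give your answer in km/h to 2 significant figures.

Coriolis parameter at 23°S:
f = 2Ω sin φ = 2 × 7.29×10⁻⁵ × sin 23° = 5.70×10⁻⁵ s⁻¹
Pressure gradient: |∂P/∂n| = 100 Pa / 280000 m = 3.57×10⁻⁴ Pa/m
Geostrophic balance (pressure-gradient force = Coriolis force):
V_g = (1/(fρ)) |∂P/∂n| = 3.57×10⁻⁴ / (5.70×10⁻⁵ × 1.08) = 5.80 m/s
Converting: 5.80 m/s × 3.6 = 21 km/h

21 km/h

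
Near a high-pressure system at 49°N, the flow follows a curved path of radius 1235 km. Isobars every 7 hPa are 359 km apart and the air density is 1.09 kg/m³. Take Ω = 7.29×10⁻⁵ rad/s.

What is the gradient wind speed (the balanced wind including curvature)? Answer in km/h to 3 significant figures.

68.0 km/h

Coriolis parameter at 49°N:
f = 2Ω sin φ = 2 × 7.29×10⁻⁵ × sin 49° = 1.10×10⁻⁴ s⁻¹
Pressure gradient: |∂P/∂n| = 700 Pa / 359000 m = 1.95×10⁻³ Pa/m
Geostrophic speed: V_g = |∂P/∂n|/(fρ) = 1.95×10⁻³/(1.10×10⁻⁴ × 1.09) = 16.3 m/s
Around a high, pressure-gradient force acts outward with centrifugal, so Coriolis balances both:
fV = (1/ρ)|∂P/∂n| + V²/R  →  V² − fR·V + fR·V_g = 0
With fR = 1.10×10⁻⁴ × 1235×10³ m = 136 m/s:
V = [fR − √((fR)² − 4 fR V_g)]/2 = [136 − √(136² − 4×136×16.3)]/2 = 18.9 m/s
Supergeostrophic (V > V_g = 16.3 m/s), as expected around a high.
Converting: 18.9 m/s × 3.6 = 68.0 km/h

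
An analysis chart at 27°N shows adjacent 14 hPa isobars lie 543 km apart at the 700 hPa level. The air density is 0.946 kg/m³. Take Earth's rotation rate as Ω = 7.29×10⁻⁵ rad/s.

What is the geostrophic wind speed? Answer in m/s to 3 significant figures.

41.2 m/s

Coriolis parameter at 27°N:
f = 2Ω sin φ = 2 × 7.29×10⁻⁵ × sin 27° = 6.62×10⁻⁵ s⁻¹
Pressure gradient: |∂P/∂n| = 1400 Pa / 543000 m = 2.58×10⁻³ Pa/m
Geostrophic balance (pressure-gradient force = Coriolis force):
V_g = (1/(fρ)) |∂P/∂n| = 2.58×10⁻³ / (6.62×10⁻⁵ × 0.946) = 41.2 m/s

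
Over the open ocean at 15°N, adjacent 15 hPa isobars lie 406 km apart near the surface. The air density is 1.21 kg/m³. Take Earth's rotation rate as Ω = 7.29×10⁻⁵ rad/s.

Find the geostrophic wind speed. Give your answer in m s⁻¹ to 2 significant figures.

Coriolis parameter at 15°N:
f = 2Ω sin φ = 2 × 7.29×10⁻⁵ × sin 15° = 3.77×10⁻⁵ s⁻¹
Pressure gradient: |∂P/∂n| = 1500 Pa / 406000 m = 3.69×10⁻³ Pa/m
Geostrophic balance (pressure-gradient force = Coriolis force):
V_g = (1/(fρ)) |∂P/∂n| = 3.69×10⁻³ / (3.77×10⁻⁵ × 1.21) = 80.9 m/s

81 m s⁻¹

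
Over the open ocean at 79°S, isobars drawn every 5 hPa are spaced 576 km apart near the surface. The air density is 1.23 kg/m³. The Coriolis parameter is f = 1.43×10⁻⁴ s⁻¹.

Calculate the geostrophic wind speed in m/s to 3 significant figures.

4.94 m/s

Pressure gradient: |∂P/∂n| = 500 Pa / 576000 m = 8.68×10⁻⁴ Pa/m
Geostrophic balance (pressure-gradient force = Coriolis force):
V_g = (1/(fρ)) |∂P/∂n| = 8.68×10⁻⁴ / (1.43×10⁻⁴ × 1.23) = 4.94 m/s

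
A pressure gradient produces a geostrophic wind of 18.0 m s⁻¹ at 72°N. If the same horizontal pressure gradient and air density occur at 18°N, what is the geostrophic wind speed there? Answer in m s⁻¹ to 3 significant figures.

With the same pressure gradient and density, V_g ∝ 1/f ∝ 1/sin φ.
V₂ = V₁ · sin φ₁ / sin φ₂ = 18.0 × sin 72° / sin 18°
V₂ = 18.0 × 0.9511/0.3090 = 55.4 m s⁻¹

55.4 m s⁻¹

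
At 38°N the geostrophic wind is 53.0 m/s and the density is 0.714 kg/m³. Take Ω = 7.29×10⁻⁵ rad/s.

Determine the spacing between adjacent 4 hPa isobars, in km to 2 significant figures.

Coriolis parameter at 38°N:
f = 2Ω sin φ = 2 × 7.29×10⁻⁵ × sin 38° = 8.98×10⁻⁵ s⁻¹
Geostrophic balance rearranged: |∂P/∂n| = f ρ V_g
|∂P/∂n| = 8.98×10⁻⁵ × 0.714 × 53.0 = 3.40×10⁻³ Pa/m
Isobar spacing: Δn = ΔP/|∂P/∂n| = 400 Pa / 3.40×10⁻³ Pa/m = 117757 m ≈ 120 km

120 km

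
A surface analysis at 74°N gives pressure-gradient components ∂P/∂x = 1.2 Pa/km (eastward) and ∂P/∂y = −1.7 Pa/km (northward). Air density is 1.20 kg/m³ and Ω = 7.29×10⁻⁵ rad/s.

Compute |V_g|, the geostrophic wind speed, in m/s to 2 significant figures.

Coriolis parameter at 74°N:
f = 2Ω sin φ = 2 × 7.29×10⁻⁵ × sin 74° = 1.40×10⁻⁴ s⁻¹
Component geostrophic relations (x east, y north):
u_g = −(1/(fρ)) ∂P/∂y,  v_g = (1/(fρ)) ∂P/∂x
u_g = −(−1.7×10⁻³)/(1.40×10⁻⁴ × 1.20) = 10.1 m/s;  v_g = (1.2×10⁻³)/(1.40×10⁻⁴ × 1.20) = 7.14 m/s
|V_g| = √(u_g² + v_g²) = 12.4 m/s

12 m/s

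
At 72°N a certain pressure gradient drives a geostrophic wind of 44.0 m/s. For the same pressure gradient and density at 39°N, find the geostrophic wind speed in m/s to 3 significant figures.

With the same pressure gradient and density, V_g ∝ 1/f ∝ 1/sin φ.
V₂ = V₁ · sin φ₁ / sin φ₂ = 44.0 × sin 72° / sin 39°
V₂ = 44.0 × 0.9511/0.6293 = 66.5 m/s

66.5 m/s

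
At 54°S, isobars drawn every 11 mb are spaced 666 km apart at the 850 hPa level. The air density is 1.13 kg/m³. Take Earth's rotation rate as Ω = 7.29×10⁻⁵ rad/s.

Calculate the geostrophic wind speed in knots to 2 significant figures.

24 knots

Coriolis parameter at 54°S:
f = 2Ω sin φ = 2 × 7.29×10⁻⁵ × sin 54° = 1.18×10⁻⁴ s⁻¹
Pressure gradient: |∂P/∂n| = 1100 Pa / 666000 m = 1.65×10⁻³ Pa/m
Geostrophic balance (pressure-gradient force = Coriolis force):
V_g = (1/(fρ)) |∂P/∂n| = 1.65×10⁻³ / (1.18×10⁻⁴ × 1.13) = 12.4 m/s
Converting: 12.4 m/s × 1.944 = 24 knots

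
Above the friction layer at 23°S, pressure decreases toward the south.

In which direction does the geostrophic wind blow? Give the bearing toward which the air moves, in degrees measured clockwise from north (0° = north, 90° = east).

The pressure-gradient force points toward the south (bearing 180°).
Geostrophic balance: in the Southern Hemisphere the Coriolis force deflects motion to the left, so the geostrophic wind blows 90° to the left of the pressure-gradient force (low pressure on the right).
Rotating 180° by 90° counterclockwise gives 090° — the wind blows toward the east.

090°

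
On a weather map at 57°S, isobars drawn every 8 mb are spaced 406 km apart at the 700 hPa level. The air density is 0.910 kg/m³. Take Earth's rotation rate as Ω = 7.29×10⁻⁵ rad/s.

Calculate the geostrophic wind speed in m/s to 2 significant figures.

Coriolis parameter at 57°S:
f = 2Ω sin φ = 2 × 7.29×10⁻⁵ × sin 57° = 1.22×10⁻⁴ s⁻¹
Pressure gradient: |∂P/∂n| = 800 Pa / 406000 m = 1.97×10⁻³ Pa/m
Geostrophic balance (pressure-gradient force = Coriolis force):
V_g = (1/(fρ)) |∂P/∂n| = 1.97×10⁻³ / (1.22×10⁻⁴ × 0.910) = 17.7 m/s

18 m/s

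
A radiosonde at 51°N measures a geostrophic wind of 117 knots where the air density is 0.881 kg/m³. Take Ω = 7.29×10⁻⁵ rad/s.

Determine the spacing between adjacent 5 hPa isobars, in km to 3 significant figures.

Coriolis parameter at 51°N:
f = 2Ω sin φ = 2 × 7.29×10⁻⁵ × sin 51° = 1.13×10⁻⁴ s⁻¹
Wind speed in SI: 117 knots = 60.2 m/s
Geostrophic balance rearranged: |∂P/∂n| = f ρ V_g
|∂P/∂n| = 1.13×10⁻⁴ × 0.881 × 60.2 = 6.01×10⁻³ Pa/m
Isobar spacing: Δn = ΔP/|∂P/∂n| = 500 Pa / 6.01×10⁻³ Pa/m = 83217 m ≈ 83.2 km

83.2 km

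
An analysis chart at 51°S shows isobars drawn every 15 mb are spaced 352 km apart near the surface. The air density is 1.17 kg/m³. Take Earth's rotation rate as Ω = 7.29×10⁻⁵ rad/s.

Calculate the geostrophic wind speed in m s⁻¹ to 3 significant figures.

32.1 m s⁻¹

Coriolis parameter at 51°S:
f = 2Ω sin φ = 2 × 7.29×10⁻⁵ × sin 51° = 1.13×10⁻⁴ s⁻¹
Pressure gradient: |∂P/∂n| = 1500 Pa / 352000 m = 4.26×10⁻³ Pa/m
Geostrophic balance (pressure-gradient force = Coriolis force):
V_g = (1/(fρ)) |∂P/∂n| = 4.26×10⁻³ / (1.13×10⁻⁴ × 1.17) = 32.1 m/s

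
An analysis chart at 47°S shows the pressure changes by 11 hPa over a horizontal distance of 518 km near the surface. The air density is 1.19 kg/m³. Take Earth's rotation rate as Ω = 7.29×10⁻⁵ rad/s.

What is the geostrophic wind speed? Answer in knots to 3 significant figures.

Coriolis parameter at 47°S:
f = 2Ω sin φ = 2 × 7.29×10⁻⁵ × sin 47° = 1.07×10⁻⁴ s⁻¹
Pressure gradient: |∂P/∂n| = 1100 Pa / 518000 m = 2.12×10⁻³ Pa/m
Geostrophic balance (pressure-gradient force = Coriolis force):
V_g = (1/(fρ)) |∂P/∂n| = 2.12×10⁻³ / (1.07×10⁻⁴ × 1.19) = 16.7 m/s
Converting: 16.7 m/s × 1.944 = 32.5 knots

32.5 knots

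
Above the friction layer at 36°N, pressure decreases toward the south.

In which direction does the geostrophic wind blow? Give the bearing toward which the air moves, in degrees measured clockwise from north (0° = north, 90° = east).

The pressure-gradient force points toward the south (bearing 180°).
Geostrophic balance: in the Northern Hemisphere the Coriolis force deflects motion to the right, so the geostrophic wind blows 90° to the right of the pressure-gradient force (low pressure on the left).
Rotating 180° by 90° clockwise gives 270° — the wind blows toward the west.

270°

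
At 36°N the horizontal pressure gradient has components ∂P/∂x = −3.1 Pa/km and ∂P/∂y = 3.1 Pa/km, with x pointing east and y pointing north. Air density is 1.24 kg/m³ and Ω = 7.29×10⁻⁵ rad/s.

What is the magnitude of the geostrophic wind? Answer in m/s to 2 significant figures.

Coriolis parameter at 36°N:
f = 2Ω sin φ = 2 × 7.29×10⁻⁵ × sin 36° = 8.57×10⁻⁵ s⁻¹
Component geostrophic relations (x east, y north):
u_g = −(1/(fρ)) ∂P/∂y,  v_g = (1/(fρ)) ∂P/∂x
u_g = −(3.1×10⁻³)/(8.57×10⁻⁵ × 1.24) = −29.2 m/s;  v_g = (−3.1×10⁻³)/(8.57×10⁻⁵ × 1.24) = −29.2 m/s
|V_g| = √(u_g² + v_g²) = 41.3 m/s

41 m/s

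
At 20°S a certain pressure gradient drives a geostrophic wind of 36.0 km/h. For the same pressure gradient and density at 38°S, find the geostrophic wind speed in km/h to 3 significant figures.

20.0 km/h

With the same pressure gradient and density, V_g ∝ 1/f ∝ 1/sin φ.
V₂ = V₁ · sin φ₁ / sin φ₂ = 36.0 × sin 20° / sin 38°
V₂ = 36.0 × 0.3420/0.6157 = 20.0 km/h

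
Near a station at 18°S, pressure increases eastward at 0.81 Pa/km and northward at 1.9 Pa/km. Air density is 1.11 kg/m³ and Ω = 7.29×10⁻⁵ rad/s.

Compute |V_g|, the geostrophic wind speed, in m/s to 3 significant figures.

Coriolis parameter at 18°S:
f = 2Ω sin φ = 2 × 7.29×10⁻⁵ × sin 18° = 4.51×10⁻⁵ s⁻¹
In the Southern Hemisphere f is negative: f = −4.51×10⁻⁵ s⁻¹.
Component geostrophic relations (x east, y north):
u_g = −(1/(fρ)) ∂P/∂y,  v_g = (1/(fρ)) ∂P/∂x
u_g = −(1.9×10⁻³)/(−4.51×10⁻⁵ × 1.11) = 38.0 m/s;  v_g = (0.81×10⁻³)/(−4.51×10⁻⁵ × 1.11) = −16.2 m/s
|V_g| = √(u_g² + v_g²) = 41.3 m/s

41.3 m/s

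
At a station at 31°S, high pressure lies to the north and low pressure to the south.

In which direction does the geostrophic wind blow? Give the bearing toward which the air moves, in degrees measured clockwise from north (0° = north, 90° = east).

090°

The pressure-gradient force points toward the south (bearing 180°).
Geostrophic balance: in the Southern Hemisphere the Coriolis force deflects motion to the left, so the geostrophic wind blows 90° to the left of the pressure-gradient force (low pressure on the right).
Rotating 180° by 90° counterclockwise gives 090° — the wind blows toward the east.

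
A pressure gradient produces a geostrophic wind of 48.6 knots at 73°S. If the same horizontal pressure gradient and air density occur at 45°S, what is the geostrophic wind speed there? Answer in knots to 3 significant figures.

With the same pressure gradient and density, V_g ∝ 1/f ∝ 1/sin φ.
V₂ = V₁ · sin φ₁ / sin φ₂ = 48.6 × sin 73° / sin 45°
V₂ = 48.6 × 0.9563/0.7071 = 65.7 knots

65.7 knots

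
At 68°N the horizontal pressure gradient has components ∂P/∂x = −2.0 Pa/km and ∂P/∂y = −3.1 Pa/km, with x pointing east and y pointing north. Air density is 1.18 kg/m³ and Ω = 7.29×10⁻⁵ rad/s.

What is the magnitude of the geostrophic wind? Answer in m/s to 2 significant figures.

Coriolis parameter at 68°N:
f = 2Ω sin φ = 2 × 7.29×10⁻⁵ × sin 68° = 1.35×10⁻⁴ s⁻¹
Component geostrophic relations (x east, y north):
u_g = −(1/(fρ)) ∂P/∂y,  v_g = (1/(fρ)) ∂P/∂x
u_g = −(−3.1×10⁻³)/(1.35×10⁻⁴ × 1.18) = 19.4 m/s;  v_g = (−2.0×10⁻³)/(1.35×10⁻⁴ × 1.18) = −12.5 m/s
|V_g| = √(u_g² + v_g²) = 23.1 m/s

23 m/s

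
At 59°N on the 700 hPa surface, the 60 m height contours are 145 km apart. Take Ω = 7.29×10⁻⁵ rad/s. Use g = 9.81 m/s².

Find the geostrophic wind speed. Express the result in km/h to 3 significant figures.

Coriolis parameter at 59°N:
f = 2Ω sin φ = 2 × 7.29×10⁻⁵ × sin 59° = 1.25×10⁻⁴ s⁻¹
Height gradient: |∂Z/∂n| = 60 m / 145000 m = 4.14×10⁻⁴
On a pressure surface, geostrophic balance gives V_g = (g/f)|∂Z/∂n|:
V_g = 9.81 × 4.14×10⁻⁴ / 1.25×10⁻⁴ = 32.5 m/s
Converting: 32.5 m/s × 3.6 = 117 km/h

117 km/h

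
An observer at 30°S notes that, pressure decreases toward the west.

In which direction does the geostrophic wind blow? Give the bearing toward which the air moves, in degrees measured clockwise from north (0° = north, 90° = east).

180°

The pressure-gradient force points toward the west (bearing 270°).
Geostrophic balance: in the Southern Hemisphere the Coriolis force deflects motion to the left, so the geostrophic wind blows 90° to the left of the pressure-gradient force (low pressure on the right).
Rotating 270° by 90° counterclockwise gives 180° — the wind blows toward the south.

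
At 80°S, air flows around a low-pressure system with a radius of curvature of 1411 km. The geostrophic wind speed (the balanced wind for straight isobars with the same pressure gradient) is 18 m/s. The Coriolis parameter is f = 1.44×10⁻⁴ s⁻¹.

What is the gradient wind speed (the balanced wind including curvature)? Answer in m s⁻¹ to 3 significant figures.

Around a low, centrifugal force acts outward with Coriolis, so pressure-gradient force balances both:
(1/ρ)|∂P/∂n| = fV + V²/R  →  V² + fR·V − fR·V_g = 0
With fR = 1.44×10⁻⁴ × 1411×10³ m = 203 m/s:
V = [−fR + √((fR)² + 4 fR V_g)]/2 = [−203 + √(203² + 4×203×18)]/2 = 16.6 m/s
Subgeostrophic (V < V_g = 18 m/s), as expected around a low.

16.6 m s⁻¹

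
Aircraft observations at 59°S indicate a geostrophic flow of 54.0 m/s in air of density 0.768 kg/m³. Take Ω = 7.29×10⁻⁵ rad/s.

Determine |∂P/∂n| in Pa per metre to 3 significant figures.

5.18×10⁻³ Pa/m

Coriolis parameter at 59°S:
f = 2Ω sin φ = 2 × 7.29×10⁻⁵ × sin 59° = 1.25×10⁻⁴ s⁻¹
Geostrophic balance rearranged: |∂P/∂n| = f ρ V_g
|∂P/∂n| = 1.25×10⁻⁴ × 0.768 × 54.0 = 5.18×10⁻³ Pa/m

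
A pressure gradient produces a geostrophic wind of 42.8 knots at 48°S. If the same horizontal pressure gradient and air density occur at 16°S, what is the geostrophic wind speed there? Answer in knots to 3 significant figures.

115 knots

With the same pressure gradient and density, V_g ∝ 1/f ∝ 1/sin φ.
V₂ = V₁ · sin φ₁ / sin φ₂ = 42.8 × sin 48° / sin 16°
V₂ = 42.8 × 0.7431/0.2756 = 115 knots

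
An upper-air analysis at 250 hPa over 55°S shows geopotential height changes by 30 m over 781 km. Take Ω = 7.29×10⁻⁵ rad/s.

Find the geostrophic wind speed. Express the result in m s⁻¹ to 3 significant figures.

Coriolis parameter at 55°S:
f = 2Ω sin φ = 2 × 7.29×10⁻⁵ × sin 55° = 1.19×10⁻⁴ s⁻¹
Height gradient: |∂Z/∂n| = 30 m / 781000 m = 3.84×10⁻⁵
On a pressure surface, geostrophic balance gives V_g = (g/f)|∂Z/∂n|:
V_g = 9.81 × 3.84×10⁻⁵ / 1.19×10⁻⁴ = 3.16 m/s

3.16 m s⁻¹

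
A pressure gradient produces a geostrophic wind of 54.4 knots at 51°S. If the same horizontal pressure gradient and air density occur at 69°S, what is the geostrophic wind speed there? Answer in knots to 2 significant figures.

45 knots

With the same pressure gradient and density, V_g ∝ 1/f ∝ 1/sin φ.
V₂ = V₁ · sin φ₁ / sin φ₂ = 54.4 × sin 51° / sin 69°
V₂ = 54.4 × 0.7771/0.9336 = 45 knots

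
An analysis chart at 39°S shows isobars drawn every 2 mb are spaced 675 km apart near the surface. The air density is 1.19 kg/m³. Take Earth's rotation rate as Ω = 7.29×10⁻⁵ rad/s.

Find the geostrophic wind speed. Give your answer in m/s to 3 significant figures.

2.71 m/s

Coriolis parameter at 39°S:
f = 2Ω sin φ = 2 × 7.29×10⁻⁵ × sin 39° = 9.18×10⁻⁵ s⁻¹
Pressure gradient: |∂P/∂n| = 200 Pa / 675000 m = 2.96×10⁻⁴ Pa/m
Geostrophic balance (pressure-gradient force = Coriolis force):
V_g = (1/(fρ)) |∂P/∂n| = 2.96×10⁻⁴ / (9.18×10⁻⁵ × 1.19) = 2.71 m/s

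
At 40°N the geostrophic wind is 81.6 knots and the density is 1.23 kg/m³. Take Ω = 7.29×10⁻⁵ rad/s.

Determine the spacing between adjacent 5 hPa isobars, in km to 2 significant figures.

Coriolis parameter at 40°N:
f = 2Ω sin φ = 2 × 7.29×10⁻⁵ × sin 40° = 9.37×10⁻⁵ s⁻¹
Wind speed in SI: 81.6 knots = 42.0 m/s
Geostrophic balance rearranged: |∂P/∂n| = f ρ V_g
|∂P/∂n| = 9.37×10⁻⁵ × 1.23 × 42.0 = 4.84×10⁻³ Pa/m
Isobar spacing: Δn = ΔP/|∂P/∂n| = 500 Pa / 4.84×10⁻³ Pa/m = 103326 m ≈ 100 km

100 km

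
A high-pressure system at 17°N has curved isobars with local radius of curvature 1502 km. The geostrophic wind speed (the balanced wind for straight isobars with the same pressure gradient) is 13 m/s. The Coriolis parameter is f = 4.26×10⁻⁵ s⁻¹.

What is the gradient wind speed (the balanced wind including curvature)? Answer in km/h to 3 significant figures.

Around a high, pressure-gradient force acts outward with centrifugal, so Coriolis balances both:
fV = (1/ρ)|∂P/∂n| + V²/R  →  V² − fR·V + fR·V_g = 0
With fR = 4.26×10⁻⁵ × 1502×10³ m = 64.0 m/s:
V = [fR − √((fR)² − 4 fR V_g)]/2 = [64.0 − √(64.0² − 4×64.0×13)]/2 = 18.1 m/s
Supergeostrophic (V > V_g = 13 m/s), as expected around a high.
Converting: 18.1 m/s × 3.6 = 65.3 km/h

65.3 km/h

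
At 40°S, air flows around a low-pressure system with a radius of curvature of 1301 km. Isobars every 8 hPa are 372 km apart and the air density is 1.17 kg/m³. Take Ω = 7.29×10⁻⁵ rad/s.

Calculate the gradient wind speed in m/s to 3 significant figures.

17.2 m/s

Coriolis parameter at 40°S:
f = 2Ω sin φ = 2 × 7.29×10⁻⁵ × sin 40° = 9.37×10⁻⁵ s⁻¹
Pressure gradient: |∂P/∂n| = 800 Pa / 372000 m = 2.15×10⁻³ Pa/m
Geostrophic speed: V_g = |∂P/∂n|/(fρ) = 2.15×10⁻³/(9.37×10⁻⁵ × 1.17) = 19.6 m/s
Around a low, centrifugal force acts outward with Coriolis, so pressure-gradient force balances both:
(1/ρ)|∂P/∂n| = fV + V²/R  →  V² + fR·V − fR·V_g = 0
With fR = 9.37×10⁻⁵ × 1301×10³ m = 122 m/s:
V = [−fR + √((fR)² + 4 fR V_g)]/2 = [−122 + √(122² + 4×122×19.6)]/2 = 17.2 m/s
Subgeostrophic (V < V_g = 19.6 m/s), as expected around a low.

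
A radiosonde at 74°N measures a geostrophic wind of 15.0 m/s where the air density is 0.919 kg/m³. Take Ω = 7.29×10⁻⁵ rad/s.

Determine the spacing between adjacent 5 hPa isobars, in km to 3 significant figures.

Coriolis parameter at 74°N:
f = 2Ω sin φ = 2 × 7.29×10⁻⁵ × sin 74° = 1.40×10⁻⁴ s⁻¹
Geostrophic balance rearranged: |∂P/∂n| = f ρ V_g
|∂P/∂n| = 1.40×10⁻⁴ × 0.919 × 15.0 = 1.93×10⁻³ Pa/m
Isobar spacing: Δn = ΔP/|∂P/∂n| = 500 Pa / 1.93×10⁻³ Pa/m = 258800 m ≈ 259 km

259 km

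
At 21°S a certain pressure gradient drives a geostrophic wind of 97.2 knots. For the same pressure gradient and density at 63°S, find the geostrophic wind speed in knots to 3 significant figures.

With the same pressure gradient and density, V_g ∝ 1/f ∝ 1/sin φ.
V₂ = V₁ · sin φ₁ / sin φ₂ = 97.2 × sin 21° / sin 63°
V₂ = 97.2 × 0.3584/0.8910 = 39.1 knots

39.1 knots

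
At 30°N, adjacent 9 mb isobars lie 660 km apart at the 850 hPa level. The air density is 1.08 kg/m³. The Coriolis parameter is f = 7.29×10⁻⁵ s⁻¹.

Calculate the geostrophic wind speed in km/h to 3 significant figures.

Pressure gradient: |∂P/∂n| = 900 Pa / 660000 m = 1.36×10⁻³ Pa/m
Geostrophic balance (pressure-gradient force = Coriolis force):
V_g = (1/(fρ)) |∂P/∂n| = 1.36×10⁻³ / (7.29×10⁻⁵ × 1.08) = 17.3 m/s
Converting: 17.3 m/s × 3.6 = 62.4 km/h

62.4 km/h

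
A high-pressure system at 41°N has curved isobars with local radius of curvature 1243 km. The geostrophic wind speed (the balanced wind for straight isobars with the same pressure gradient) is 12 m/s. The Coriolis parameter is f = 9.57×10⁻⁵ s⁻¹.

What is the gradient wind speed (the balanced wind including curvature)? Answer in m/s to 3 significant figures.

13.5 m/s

Around a high, pressure-gradient force acts outward with centrifugal, so Coriolis balances both:
fV = (1/ρ)|∂P/∂n| + V²/R  →  V² − fR·V + fR·V_g = 0
With fR = 9.57×10⁻⁵ × 1243×10³ m = 119 m/s:
V = [fR − √((fR)² − 4 fR V_g)]/2 = [119 − √(119² − 4×119×12)]/2 = 13.5 m/s
Supergeostrophic (V > V_g = 12 m/s), as expected around a high.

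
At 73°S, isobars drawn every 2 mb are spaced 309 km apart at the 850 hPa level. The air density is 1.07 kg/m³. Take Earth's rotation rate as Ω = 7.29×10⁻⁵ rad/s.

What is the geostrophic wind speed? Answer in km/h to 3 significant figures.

15.6 km/h

Coriolis parameter at 73°S:
f = 2Ω sin φ = 2 × 7.29×10⁻⁵ × sin 73° = 1.39×10⁻⁴ s⁻¹
Pressure gradient: |∂P/∂n| = 200 Pa / 309000 m = 6.47×10⁻⁴ Pa/m
Geostrophic balance (pressure-gradient force = Coriolis force):
V_g = (1/(fρ)) |∂P/∂n| = 6.47×10⁻⁴ / (1.39×10⁻⁴ × 1.07) = 4.34 m/s
Converting: 4.34 m/s × 3.6 = 15.6 km/h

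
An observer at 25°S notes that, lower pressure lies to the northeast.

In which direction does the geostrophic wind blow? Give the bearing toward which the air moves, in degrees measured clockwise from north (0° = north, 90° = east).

The pressure-gradient force points toward the northeast (bearing 045°).
Geostrophic balance: in the Southern Hemisphere the Coriolis force deflects motion to the left, so the geostrophic wind blows 90° to the left of the pressure-gradient force (low pressure on the right).
Rotating 045° by 90° counterclockwise gives 315° — the wind blows toward the northwest.

315°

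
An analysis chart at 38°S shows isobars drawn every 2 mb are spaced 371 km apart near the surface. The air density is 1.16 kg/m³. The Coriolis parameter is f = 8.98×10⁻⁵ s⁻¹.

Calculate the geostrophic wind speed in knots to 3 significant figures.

10.1 knots

Pressure gradient: |∂P/∂n| = 200 Pa / 371000 m = 5.39×10⁻⁴ Pa/m
Geostrophic balance (pressure-gradient force = Coriolis force):
V_g = (1/(fρ)) |∂P/∂n| = 5.39×10⁻⁴ / (8.98×10⁻⁵ × 1.16) = 5.18 m/s
Converting: 5.18 m/s × 1.944 = 10.1 knots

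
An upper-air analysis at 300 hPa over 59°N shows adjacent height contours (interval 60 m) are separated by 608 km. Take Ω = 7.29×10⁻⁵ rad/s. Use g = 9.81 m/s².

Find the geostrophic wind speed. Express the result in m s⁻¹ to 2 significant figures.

Coriolis parameter at 59°N:
f = 2Ω sin φ = 2 × 7.29×10⁻⁵ × sin 59° = 1.25×10⁻⁴ s⁻¹
Height gradient: |∂Z/∂n| = 60 m / 608000 m = 9.87×10⁻⁵
On a pressure surface, geostrophic balance gives V_g = (g/f)|∂Z/∂n|:
V_g = 9.81 × 9.87×10⁻⁵ / 1.25×10⁻⁴ = 7.75 m/s

7.7 m s⁻¹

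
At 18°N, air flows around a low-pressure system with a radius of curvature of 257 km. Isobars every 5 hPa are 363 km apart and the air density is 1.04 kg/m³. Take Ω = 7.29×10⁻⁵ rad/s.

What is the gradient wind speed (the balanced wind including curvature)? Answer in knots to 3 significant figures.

26.3 knots

Coriolis parameter at 18°N:
f = 2Ω sin φ = 2 × 7.29×10⁻⁵ × sin 18° = 4.51×10⁻⁵ s⁻¹
Pressure gradient: |∂P/∂n| = 500 Pa / 363000 m = 1.38×10⁻³ Pa/m
Geostrophic speed: V_g = |∂P/∂n|/(fρ) = 1.38×10⁻³/(4.51×10⁻⁵ × 1.04) = 29.4 m/s
Around a low, centrifugal force acts outward with Coriolis, so pressure-gradient force balances both:
(1/ρ)|∂P/∂n| = fV + V²/R  →  V² + fR·V − fR·V_g = 0
With fR = 4.51×10⁻⁵ × 257×10³ m = 11.6 m/s:
V = [−fR + √((fR)² + 4 fR V_g)]/2 = [−11.6 + √(11.6² + 4×11.6×29.4)]/2 = 13.5 m/s
Subgeostrophic (V < V_g = 29.4 m/s), as expected around a low.
Converting: 13.5 m/s × 1.944 = 26.3 knots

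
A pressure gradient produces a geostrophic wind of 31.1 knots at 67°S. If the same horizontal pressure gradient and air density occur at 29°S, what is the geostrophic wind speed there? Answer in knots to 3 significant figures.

59.0 knots

With the same pressure gradient and density, V_g ∝ 1/f ∝ 1/sin φ.
V₂ = V₁ · sin φ₁ / sin φ₂ = 31.1 × sin 67° / sin 29°
V₂ = 31.1 × 0.9205/0.4848 = 59.0 knots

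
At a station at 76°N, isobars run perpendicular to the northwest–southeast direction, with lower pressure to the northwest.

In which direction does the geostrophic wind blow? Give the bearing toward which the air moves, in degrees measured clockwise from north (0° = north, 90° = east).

The pressure-gradient force points toward the northwest (bearing 315°).
Geostrophic balance: in the Northern Hemisphere the Coriolis force deflects motion to the right, so the geostrophic wind blows 90° to the right of the pressure-gradient force (low pressure on the left).
Rotating 315° by 90° clockwise gives 045° — the wind blows toward the northeast.

045°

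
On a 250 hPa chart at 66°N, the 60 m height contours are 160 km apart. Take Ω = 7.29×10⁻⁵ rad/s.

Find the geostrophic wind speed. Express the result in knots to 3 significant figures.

53.7 knots

Coriolis parameter at 66°N:
f = 2Ω sin φ = 2 × 7.29×10⁻⁵ × sin 66° = 1.33×10⁻⁴ s⁻¹
Height gradient: |∂Z/∂n| = 60 m / 160000 m = 3.75×10⁻⁴
On a pressure surface, geostrophic balance gives V_g = (g/f)|∂Z/∂n|:
V_g = 9.81 × 3.75×10⁻⁴ / 1.33×10⁻⁴ = 27.6 m/s
Converting: 27.6 m/s × 1.944 = 53.7 knots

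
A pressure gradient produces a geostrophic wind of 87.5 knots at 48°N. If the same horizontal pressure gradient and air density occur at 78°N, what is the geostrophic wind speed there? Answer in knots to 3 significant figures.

With the same pressure gradient and density, V_g ∝ 1/f ∝ 1/sin φ.
V₂ = V₁ · sin φ₁ / sin φ₂ = 87.5 × sin 48° / sin 78°
V₂ = 87.5 × 0.7431/0.9781 = 66.5 knots

66.5 knots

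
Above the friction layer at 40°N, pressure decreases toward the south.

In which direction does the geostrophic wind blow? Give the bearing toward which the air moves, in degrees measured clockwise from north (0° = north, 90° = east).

The pressure-gradient force points toward the south (bearing 180°).
Geostrophic balance: in the Northern Hemisphere the Coriolis force deflects motion to the right, so the geostrophic wind blows 90° to the right of the pressure-gradient force (low pressure on the left).
Rotating 180° by 90° clockwise gives 270° — the wind blows toward the west.

270°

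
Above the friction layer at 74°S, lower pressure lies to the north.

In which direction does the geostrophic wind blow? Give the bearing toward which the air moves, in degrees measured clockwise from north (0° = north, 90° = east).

270°

The pressure-gradient force points toward the north (bearing 000°).
Geostrophic balance: in the Southern Hemisphere the Coriolis force deflects motion to the left, so the geostrophic wind blows 90° to the left of the pressure-gradient force (low pressure on the right).
Rotating 000° by 90° counterclockwise gives 270° — the wind blows toward the west.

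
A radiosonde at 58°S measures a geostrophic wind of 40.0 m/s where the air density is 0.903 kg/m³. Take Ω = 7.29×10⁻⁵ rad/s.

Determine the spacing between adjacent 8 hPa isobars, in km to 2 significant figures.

180 km

Coriolis parameter at 58°S:
f = 2Ω sin φ = 2 × 7.29×10⁻⁵ × sin 58° = 1.24×10⁻⁴ s⁻¹
Geostrophic balance rearranged: |∂P/∂n| = f ρ V_g
|∂P/∂n| = 1.24×10⁻⁴ × 0.903 × 40.0 = 4.47×10⁻³ Pa/m
Isobar spacing: Δn = ΔP/|∂P/∂n| = 800 Pa / 4.47×10⁻³ Pa/m = 179128 m ≈ 180 km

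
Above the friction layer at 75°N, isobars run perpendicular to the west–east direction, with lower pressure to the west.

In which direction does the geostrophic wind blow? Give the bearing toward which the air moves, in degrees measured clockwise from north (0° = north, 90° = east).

The pressure-gradient force points toward the west (bearing 270°).
Geostrophic balance: in the Northern Hemisphere the Coriolis force deflects motion to the right, so the geostrophic wind blows 90° to the right of the pressure-gradient force (low pressure on the left).
Rotating 270° by 90° clockwise gives 000° — the wind blows toward the north.

000°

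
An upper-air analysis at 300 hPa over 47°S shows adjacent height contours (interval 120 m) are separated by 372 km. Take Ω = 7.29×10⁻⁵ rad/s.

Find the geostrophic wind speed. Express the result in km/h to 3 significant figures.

107 km/h

Coriolis parameter at 47°S:
f = 2Ω sin φ = 2 × 7.29×10⁻⁵ × sin 47° = 1.07×10⁻⁴ s⁻¹
Height gradient: |∂Z/∂n| = 120 m / 372000 m = 3.23×10⁻⁴
On a pressure surface, geostrophic balance gives V_g = (g/f)|∂Z/∂n|:
V_g = 9.81 × 3.23×10⁻⁴ / 1.07×10⁻⁴ = 29.7 m/s
Converting: 29.7 m/s × 3.6 = 107 km/h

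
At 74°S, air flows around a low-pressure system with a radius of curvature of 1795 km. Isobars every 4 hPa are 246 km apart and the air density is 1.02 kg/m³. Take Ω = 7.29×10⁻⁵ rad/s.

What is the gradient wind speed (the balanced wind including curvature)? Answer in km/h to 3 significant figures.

39.2 km/h

Coriolis parameter at 74°S:
f = 2Ω sin φ = 2 × 7.29×10⁻⁵ × sin 74° = 1.40×10⁻⁴ s⁻¹
Pressure gradient: |∂P/∂n| = 400 Pa / 246000 m = 1.63×10⁻³ Pa/m
Geostrophic speed: V_g = |∂P/∂n|/(fρ) = 1.63×10⁻³/(1.40×10⁻⁴ × 1.02) = 11.4 m/s
Around a low, centrifugal force acts outward with Coriolis, so pressure-gradient force balances both:
(1/ρ)|∂P/∂n| = fV + V²/R  →  V² + fR·V − fR·V_g = 0
With fR = 1.40×10⁻⁴ × 1795×10³ m = 252 m/s:
V = [−fR + √((fR)² + 4 fR V_g)]/2 = [−252 + √(252² + 4×252×11.4)]/2 = 10.9 m/s
Subgeostrophic (V < V_g = 11.4 m/s), as expected around a low.
Converting: 10.9 m/s × 3.6 = 39.2 km/h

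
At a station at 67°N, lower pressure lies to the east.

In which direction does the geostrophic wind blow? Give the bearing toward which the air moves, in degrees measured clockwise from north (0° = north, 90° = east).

180°

The pressure-gradient force points toward the east (bearing 090°).
Geostrophic balance: in the Northern Hemisphere the Coriolis force deflects motion to the right, so the geostrophic wind blows 90° to the right of the pressure-gradient force (low pressure on the left).
Rotating 090° by 90° clockwise gives 180° — the wind blows toward the south.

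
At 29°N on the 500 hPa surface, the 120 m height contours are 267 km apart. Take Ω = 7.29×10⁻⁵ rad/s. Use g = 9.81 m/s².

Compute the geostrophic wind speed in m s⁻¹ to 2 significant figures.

Coriolis parameter at 29°N:
f = 2Ω sin φ = 2 × 7.29×10⁻⁵ × sin 29° = 7.07×10⁻⁵ s⁻¹
Height gradient: |∂Z/∂n| = 120 m / 267000 m = 4.49×10⁻⁴
On a pressure surface, geostrophic balance gives V_g = (g/f)|∂Z/∂n|:
V_g = 9.81 × 4.49×10⁻⁴ / 7.07×10⁻⁵ = 62.4 m/s

62 m s⁻¹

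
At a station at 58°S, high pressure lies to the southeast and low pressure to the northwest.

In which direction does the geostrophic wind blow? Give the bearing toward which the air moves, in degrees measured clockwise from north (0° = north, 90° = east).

The pressure-gradient force points toward the northwest (bearing 315°).
Geostrophic balance: in the Southern Hemisphere the Coriolis force deflects motion to the left, so the geostrophic wind blows 90° to the left of the pressure-gradient force (low pressure on the right).
Rotating 315° by 90° counterclockwise gives 225° — the wind blows toward the southwest.

225°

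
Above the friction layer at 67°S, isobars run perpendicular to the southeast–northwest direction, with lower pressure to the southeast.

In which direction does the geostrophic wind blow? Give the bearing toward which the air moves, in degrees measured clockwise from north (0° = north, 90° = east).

The pressure-gradient force points toward the southeast (bearing 135°).
Geostrophic balance: in the Southern Hemisphere the Coriolis force deflects motion to the left, so the geostrophic wind blows 90° to the left of the pressure-gradient force (low pressure on the right).
Rotating 135° by 90° counterclockwise gives 045° — the wind blows toward the northeast.

045°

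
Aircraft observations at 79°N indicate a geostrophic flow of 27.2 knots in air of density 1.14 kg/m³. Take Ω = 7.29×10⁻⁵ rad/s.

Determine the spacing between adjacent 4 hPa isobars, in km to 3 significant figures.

175 km

Coriolis parameter at 79°N:
f = 2Ω sin φ = 2 × 7.29×10⁻⁵ × sin 79° = 1.43×10⁻⁴ s⁻¹
Wind speed in SI: 27.2 knots = 14.0 m/s
Geostrophic balance rearranged: |∂P/∂n| = f ρ V_g
|∂P/∂n| = 1.43×10⁻⁴ × 1.14 × 14.0 = 2.28×10⁻³ Pa/m
Isobar spacing: Δn = ΔP/|∂P/∂n| = 400 Pa / 2.28×10⁻³ Pa/m = 175204 m ≈ 175 km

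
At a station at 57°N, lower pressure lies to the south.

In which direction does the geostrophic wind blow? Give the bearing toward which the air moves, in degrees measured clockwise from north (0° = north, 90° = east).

270°

The pressure-gradient force points toward the south (bearing 180°).
Geostrophic balance: in the Northern Hemisphere the Coriolis force deflects motion to the right, so the geostrophic wind blows 90° to the right of the pressure-gradient force (low pressure on the left).
Rotating 180° by 90° clockwise gives 270° — the wind blows toward the west.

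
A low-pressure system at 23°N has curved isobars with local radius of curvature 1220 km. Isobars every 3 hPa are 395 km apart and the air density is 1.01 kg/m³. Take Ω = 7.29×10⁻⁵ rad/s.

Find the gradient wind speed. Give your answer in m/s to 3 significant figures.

Coriolis parameter at 23°N:
f = 2Ω sin φ = 2 × 7.29×10⁻⁵ × sin 23° = 5.70×10⁻⁵ s⁻¹
Pressure gradient: |∂P/∂n| = 300 Pa / 395000 m = 7.59×10⁻⁴ Pa/m
Geostrophic speed: V_g = |∂P/∂n|/(fρ) = 7.59×10⁻⁴/(5.70×10⁻⁵ × 1.01) = 13.2 m/s
Around a low, centrifugal force acts outward with Coriolis, so pressure-gradient force balances both:
(1/ρ)|∂P/∂n| = fV + V²/R  →  V² + fR·V − fR·V_g = 0
With fR = 5.70×10⁻⁵ × 1220×10³ m = 69.5 m/s:
V = [−fR + √((fR)² + 4 fR V_g)]/2 = [−69.5 + √(69.5² + 4×69.5×13.2)]/2 = 11.3 m/s
Subgeostrophic (V < V_g = 13.2 m/s), as expected around a low.

11.3 m/s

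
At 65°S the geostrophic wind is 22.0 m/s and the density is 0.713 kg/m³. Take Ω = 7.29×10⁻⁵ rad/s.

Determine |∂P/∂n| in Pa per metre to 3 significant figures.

2.07×10⁻³ Pa/m

Coriolis parameter at 65°S:
f = 2Ω sin φ = 2 × 7.29×10⁻⁵ × sin 65° = 1.32×10⁻⁴ s⁻¹
Geostrophic balance rearranged: |∂P/∂n| = f ρ V_g
|∂P/∂n| = 1.32×10⁻⁴ × 0.713 × 22.0 = 2.07×10⁻³ Pa/m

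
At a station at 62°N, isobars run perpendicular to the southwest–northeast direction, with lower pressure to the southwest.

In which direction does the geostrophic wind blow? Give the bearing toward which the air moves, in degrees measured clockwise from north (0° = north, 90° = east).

The pressure-gradient force points toward the southwest (bearing 225°).
Geostrophic balance: in the Northern Hemisphere the Coriolis force deflects motion to the right, so the geostrophic wind blows 90° to the right of the pressure-gradient force (low pressure on the left).
Rotating 225° by 90° clockwise gives 315° — the wind blows toward the northwest.

315°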